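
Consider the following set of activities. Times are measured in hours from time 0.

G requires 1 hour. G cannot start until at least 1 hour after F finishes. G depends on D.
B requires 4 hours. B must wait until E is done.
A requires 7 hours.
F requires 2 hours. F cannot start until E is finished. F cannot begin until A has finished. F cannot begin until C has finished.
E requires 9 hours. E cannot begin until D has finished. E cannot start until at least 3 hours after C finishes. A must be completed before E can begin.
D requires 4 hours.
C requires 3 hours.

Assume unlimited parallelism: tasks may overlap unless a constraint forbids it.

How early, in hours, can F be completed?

18

D can start immediately at hour 0; it finishes at hour 4.
C has no prerequisites, so it starts at hour 0 and finishes at hour 3.
A can start immediately at hour 0; it finishes at hour 7.
E has to wait for D (finishes hour 4); C (finishes hour 3, plus 3-hour gap → hour 6); A (finishes hour 7). The latest of these is hour 7, so E runs hour 7 to 7 + 9 = hour 16.
F needs all of E (finishes hour 16); A (finishes hour 7); C (finishes hour 3). That puts its earliest start at hour 16; it finishes at 16 + 2 = hour 18.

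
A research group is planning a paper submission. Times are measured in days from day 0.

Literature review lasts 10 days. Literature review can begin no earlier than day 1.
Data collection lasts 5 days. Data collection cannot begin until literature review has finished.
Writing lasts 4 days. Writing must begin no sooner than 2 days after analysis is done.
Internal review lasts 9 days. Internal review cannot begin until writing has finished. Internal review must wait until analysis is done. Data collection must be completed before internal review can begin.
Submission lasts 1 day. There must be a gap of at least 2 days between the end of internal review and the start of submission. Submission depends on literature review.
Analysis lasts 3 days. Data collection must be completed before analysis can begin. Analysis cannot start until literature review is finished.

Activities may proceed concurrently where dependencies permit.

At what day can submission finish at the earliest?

37

Literature review cannot begin until its own release at day 1. It runs from day 1 to 1 + 10 = day 11.
Data collection waits on literature review (finishes day 11), so it starts at day 11 and finishes at 11 + 5 = day 16.
Analysis needs all of data collection (finishes day 16); literature review (finishes day 11). That puts its earliest start at day 16; it finishes at 16 + 3 = day 19.
Writing waits on analysis (finishes day 19, plus 2-day gap → day 21), so it starts at day 21 and finishes at 21 + 4 = day 25.
Internal review cannot start until writing (finishes day 25); analysis (finishes day 19); data collection (finishes day 16). The controlling bound is day 25, so internal review finishes at 25 + 9 = day 34.
Submission needs all of internal review (finishes day 34, plus 2-day gap → day 36); literature review (finishes day 11). That puts its earliest start at day 36; it finishes at 36 + 1 = day 37.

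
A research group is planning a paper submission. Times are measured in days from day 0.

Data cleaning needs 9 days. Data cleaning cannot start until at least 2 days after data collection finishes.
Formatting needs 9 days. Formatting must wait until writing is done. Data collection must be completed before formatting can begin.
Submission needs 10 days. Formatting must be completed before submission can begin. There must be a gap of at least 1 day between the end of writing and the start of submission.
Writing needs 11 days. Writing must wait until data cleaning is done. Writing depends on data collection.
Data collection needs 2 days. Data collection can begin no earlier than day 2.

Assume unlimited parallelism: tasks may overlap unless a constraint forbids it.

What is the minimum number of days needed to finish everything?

After its own release at day 2, data collection can start at day 2 and finishes at day 4.
Data cleaning cannot begin until data collection (finishes day 4, plus 2-day gap → day 6). It runs from day 6 to 6 + 9 = day 15.
Writing cannot start until data cleaning (finishes day 15); data collection (finishes day 4). The controlling bound is day 15, so writing finishes at 15 + 11 = day 26.
Formatting cannot start until writing (finishes day 26); data collection (finishes day 4). The controlling bound is day 26, so formatting finishes at 26 + 9 = day 35.
Submission cannot start until formatting (finishes day 35); writing (finishes day 26, plus 1-day gap → day 27). The controlling bound is day 35, so submission finishes at 35 + 10 = day 45.
All tasks are finished once the last one completes. Finish times: Data collection at 4, Data cleaning at 15, Writing at 26, Formatting at 35, Submission at 45. The latest is day 45.

45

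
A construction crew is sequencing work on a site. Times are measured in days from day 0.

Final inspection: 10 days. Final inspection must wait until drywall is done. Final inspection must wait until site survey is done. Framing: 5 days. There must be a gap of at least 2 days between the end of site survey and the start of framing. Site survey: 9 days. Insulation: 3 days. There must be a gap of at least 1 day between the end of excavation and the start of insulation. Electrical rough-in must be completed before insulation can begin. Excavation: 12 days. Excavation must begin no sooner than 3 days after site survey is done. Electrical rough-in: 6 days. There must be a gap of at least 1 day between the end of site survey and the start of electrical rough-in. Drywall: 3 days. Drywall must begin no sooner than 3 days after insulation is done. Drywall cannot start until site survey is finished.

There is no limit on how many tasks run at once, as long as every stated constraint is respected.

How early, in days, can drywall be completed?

34

Nothing blocks site survey, so it runs from day 0 to day 9.
Electrical rough-in cannot begin until site survey (finishes day 9, plus 1-day gap → day 10). It runs from day 10 to 10 + 6 = day 16.
After site survey (finishes day 9, plus 3-day gap → day 12), excavation can start at day 12 and finishes at day 24.
Insulation has to wait for excavation (finishes day 24, plus 1-day gap → day 25); electrical rough-in (finishes day 16). The latest of these is day 25, so insulation runs day 25 to 25 + 3 = day 28.
For drywall: insulation (finishes day 28, plus 3-day gap → day 31); site survey (finishes day 9). Taking the maximum gives a start of day 31, and it finishes at 31 + 3 = day 34.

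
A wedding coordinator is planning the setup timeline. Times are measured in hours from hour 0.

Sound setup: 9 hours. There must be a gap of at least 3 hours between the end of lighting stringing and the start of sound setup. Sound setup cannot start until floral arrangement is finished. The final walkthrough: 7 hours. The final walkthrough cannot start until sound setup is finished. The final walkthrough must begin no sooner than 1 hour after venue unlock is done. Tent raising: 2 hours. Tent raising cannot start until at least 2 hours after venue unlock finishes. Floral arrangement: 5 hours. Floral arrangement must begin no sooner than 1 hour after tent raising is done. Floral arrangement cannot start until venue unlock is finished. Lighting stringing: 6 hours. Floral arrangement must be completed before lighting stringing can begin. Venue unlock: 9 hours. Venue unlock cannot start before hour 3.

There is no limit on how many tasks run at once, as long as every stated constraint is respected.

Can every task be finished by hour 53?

Venue unlock waits on its own release at hour 3, so it starts at hour 3 and finishes at 3 + 9 = hour 12.
Tent raising cannot begin until venue unlock (finishes hour 12, plus 2-hour gap → hour 14). It runs from hour 14 to 14 + 2 = hour 16.
Floral arrangement cannot start until tent raising (finishes hour 16, plus 1-hour gap → hour 17); venue unlock (finishes hour 12). The controlling bound is hour 17, so floral arrangement finishes at 17 + 5 = hour 22.
Lighting stringing cannot begin until floral arrangement (finishes hour 22). It runs from hour 22 to 22 + 6 = hour 28.
Sound setup needs all of lighting stringing (finishes hour 28, plus 3-hour gap → hour 31); floral arrangement (finishes hour 22). That puts its earliest start at hour 31; it finishes at 31 + 9 = hour 40.
For the final walkthrough: sound setup (finishes hour 40); venue unlock (finishes hour 12, plus 1-hour gap → hour 13). Taking the maximum gives a start of hour 40, and it finishes at 40 + 7 = hour 47.
Every task is finished by hour 47, which is no later than the deadline of 53, so the schedule is feasible.

Yes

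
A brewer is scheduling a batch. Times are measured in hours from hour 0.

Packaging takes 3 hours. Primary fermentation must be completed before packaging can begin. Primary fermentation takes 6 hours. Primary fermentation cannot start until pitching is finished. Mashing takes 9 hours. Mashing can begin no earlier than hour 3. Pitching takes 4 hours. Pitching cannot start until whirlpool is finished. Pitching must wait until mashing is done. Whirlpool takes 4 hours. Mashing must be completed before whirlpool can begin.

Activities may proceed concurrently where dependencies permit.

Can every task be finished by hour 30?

Yes

After its own release at hour 3, mashing can start at hour 3 and finishes at hour 12.
Whirlpool waits on mashing (finishes hour 12), so it starts at hour 12 and finishes at 12 + 4 = hour 16.
Pitching needs all of whirlpool (finishes hour 16); mashing (finishes hour 12). That puts its earliest start at hour 16; it finishes at 16 + 4 = hour 20.
Primary fermentation cannot begin until pitching (finishes hour 20). It runs from hour 20 to 20 + 6 = hour 26.
After primary fermentation (finishes hour 26), packaging can start at hour 26 and finishes at hour 29.
Every task is finished by hour 29, which is no later than the deadline of 30, so the schedule is feasible.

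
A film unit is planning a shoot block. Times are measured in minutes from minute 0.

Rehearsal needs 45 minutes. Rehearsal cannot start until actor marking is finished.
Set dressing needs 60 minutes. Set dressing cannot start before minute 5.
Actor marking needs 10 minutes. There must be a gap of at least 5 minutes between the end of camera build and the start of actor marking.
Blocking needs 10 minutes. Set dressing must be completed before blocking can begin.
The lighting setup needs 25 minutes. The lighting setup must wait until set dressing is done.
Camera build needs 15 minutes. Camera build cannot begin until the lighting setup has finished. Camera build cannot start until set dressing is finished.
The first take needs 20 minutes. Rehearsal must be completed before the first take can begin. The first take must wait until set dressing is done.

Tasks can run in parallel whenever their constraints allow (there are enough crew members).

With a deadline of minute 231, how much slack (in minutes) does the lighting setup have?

After its own release at minute 5, set dressing can start at minute 5 and finishes at minute 65.
The lighting setup cannot begin until set dressing (finishes minute 65). It runs from minute 65 to 65 + 25 = minute 90.

Working backward from the deadline:
To finish by minute 231, the first take (duration 20) must start no later than minute 211.
Rehearsal has to be done before the first take (must start by minute 211). That means finishing by minute 211, i.e. starting by 211 − 45 = minute 166.
Actor marking must finish before rehearsal (must start by minute 166). With a 10-minute duration, actor marking must start by 166 − 10 = minute 156.
Camera build must finish before actor marking (must start by minute 156, minus 5-minute gap → minute 151). With a 15-minute duration, camera build must start by 151 − 15 = minute 136.
The lighting setup must finish before camera build (must start by minute 136). With a 25-minute duration, the lighting setup must start by 136 − 25 = minute 111.
So the lighting setup can start as early as minute 65 and as late as minute 111, giving 111 − 65 = 46 minutes of slack.

46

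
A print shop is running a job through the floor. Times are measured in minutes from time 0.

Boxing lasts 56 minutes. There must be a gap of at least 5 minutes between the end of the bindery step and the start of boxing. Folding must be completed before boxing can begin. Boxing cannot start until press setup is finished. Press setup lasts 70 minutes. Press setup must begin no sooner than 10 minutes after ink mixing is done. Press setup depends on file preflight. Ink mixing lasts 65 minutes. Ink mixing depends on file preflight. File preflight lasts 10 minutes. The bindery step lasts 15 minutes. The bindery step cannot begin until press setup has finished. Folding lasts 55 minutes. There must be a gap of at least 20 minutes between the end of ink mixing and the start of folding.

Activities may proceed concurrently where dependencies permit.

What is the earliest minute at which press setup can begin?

File preflight has no prerequisites, so it starts at minute 0 and finishes at minute 10.
Ink mixing waits on file preflight (finishes minute 10), so it starts at minute 10 and finishes at 10 + 65 = minute 75.
Press setup waits on ink mixing (finishes minute 75, plus 10-minute gap → minute 85); file preflight (finishes minute 10). The latest of these is minute 85, which is the earliest press setup can start.

85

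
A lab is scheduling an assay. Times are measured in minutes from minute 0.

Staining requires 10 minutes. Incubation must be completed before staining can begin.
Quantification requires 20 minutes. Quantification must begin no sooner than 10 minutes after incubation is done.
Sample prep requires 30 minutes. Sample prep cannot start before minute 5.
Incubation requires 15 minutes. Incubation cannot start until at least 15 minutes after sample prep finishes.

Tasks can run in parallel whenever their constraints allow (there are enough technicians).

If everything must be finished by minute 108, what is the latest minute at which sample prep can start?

Staining has no dependents, so it just needs to finish by minute 108. Starting by 108 − 10 = minute 98 achieves that.
Nothing follows quantification; the deadline of minute 108 is its only limit. It must start by 108 − 20 = minute 88.
Incubation feeds staining (must start by minute 98); quantification (must start by minute 88, minus 10-minute gap → minute 78). Taking the minimum, incubation must finish by minute 78 and start by 78 − 15 = minute 63.
Sample prep has to be done before incubation (must start by minute 63, minus 15-minute gap → minute 48). That means finishing by minute 48, i.e. starting by 48 − 30 = minute 18.

18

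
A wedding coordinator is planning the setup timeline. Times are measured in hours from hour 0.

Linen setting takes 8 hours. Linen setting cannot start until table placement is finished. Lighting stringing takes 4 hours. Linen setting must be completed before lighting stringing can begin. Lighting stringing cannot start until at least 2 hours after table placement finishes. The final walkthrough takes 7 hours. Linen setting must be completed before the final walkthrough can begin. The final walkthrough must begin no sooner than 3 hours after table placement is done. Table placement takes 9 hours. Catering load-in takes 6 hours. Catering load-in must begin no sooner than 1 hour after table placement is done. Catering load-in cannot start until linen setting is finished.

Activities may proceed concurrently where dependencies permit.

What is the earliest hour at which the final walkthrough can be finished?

24

Table placement can start immediately at hour 0; it finishes at hour 9.
After table placement (finishes hour 9), linen setting can start at hour 9 and finishes at hour 17.
For the final walkthrough: linen setting (finishes hour 17); table placement (finishes hour 9, plus 3-hour gap → hour 12). Taking the maximum gives a start of hour 17, and it finishes at 17 + 7 = hour 24.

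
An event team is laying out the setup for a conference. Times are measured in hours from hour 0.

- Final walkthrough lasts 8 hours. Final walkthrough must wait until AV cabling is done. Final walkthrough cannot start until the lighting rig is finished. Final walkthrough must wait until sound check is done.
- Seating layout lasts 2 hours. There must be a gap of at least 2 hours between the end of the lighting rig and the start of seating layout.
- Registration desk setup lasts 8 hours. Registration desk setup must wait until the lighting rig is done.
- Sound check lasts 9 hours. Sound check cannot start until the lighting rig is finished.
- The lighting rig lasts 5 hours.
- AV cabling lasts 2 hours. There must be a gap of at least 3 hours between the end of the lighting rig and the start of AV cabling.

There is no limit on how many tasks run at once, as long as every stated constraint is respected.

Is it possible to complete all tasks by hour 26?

Yes

The lighting rig has no prerequisites, so it starts at hour 0 and finishes at hour 5.
After the lighting rig (finishes hour 5), sound check can start at hour 5 and finishes at hour 14.
Registration desk setup waits on the lighting rig (finishes hour 5), so it starts at hour 5 and finishes at 5 + 8 = hour 13.
Seating layout waits on the lighting rig (finishes hour 5, plus 2-hour gap → hour 7), so it starts at hour 7 and finishes at 7 + 2 = hour 9.
After the lighting rig (finishes hour 5, plus 3-hour gap → hour 8), AV cabling can start at hour 8 and finishes at hour 10.
For final walkthrough: AV cabling (finishes hour 10); the lighting rig (finishes hour 5); sound check (finishes hour 14). Taking the maximum gives a start of hour 14, and it finishes at 14 + 8 = hour 22.
Every task is finished by hour 22, which is no later than the deadline of 26, so the schedule is feasible.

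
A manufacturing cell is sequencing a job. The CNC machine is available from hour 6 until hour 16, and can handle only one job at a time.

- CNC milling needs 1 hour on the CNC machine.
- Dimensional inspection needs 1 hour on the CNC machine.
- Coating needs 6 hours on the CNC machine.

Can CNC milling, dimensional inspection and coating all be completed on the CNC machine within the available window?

The CNC machine window is 16 − 6 = 10 hours.
Running back to back, the jobs need 1 + 1 + 6 = 8 hours on the CNC machine.
Since 8 ≤ 10, they fit within the window.

Yes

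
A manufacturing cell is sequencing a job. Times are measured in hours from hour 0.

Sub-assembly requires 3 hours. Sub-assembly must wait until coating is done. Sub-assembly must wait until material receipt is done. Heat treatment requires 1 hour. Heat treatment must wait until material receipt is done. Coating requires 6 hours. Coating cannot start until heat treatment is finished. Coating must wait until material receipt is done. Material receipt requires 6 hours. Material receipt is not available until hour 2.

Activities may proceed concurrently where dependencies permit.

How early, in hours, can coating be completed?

Material receipt cannot begin until its own release at hour 2. It runs from hour 2 to 2 + 6 = hour 8.
After material receipt (finishes hour 8), heat treatment can start at hour 8 and finishes at hour 9.
Coating cannot start until heat treatment (finishes hour 9); material receipt (finishes hour 8). The controlling bound is hour 9, so coating finishes at 9 + 6 = hour 15.

15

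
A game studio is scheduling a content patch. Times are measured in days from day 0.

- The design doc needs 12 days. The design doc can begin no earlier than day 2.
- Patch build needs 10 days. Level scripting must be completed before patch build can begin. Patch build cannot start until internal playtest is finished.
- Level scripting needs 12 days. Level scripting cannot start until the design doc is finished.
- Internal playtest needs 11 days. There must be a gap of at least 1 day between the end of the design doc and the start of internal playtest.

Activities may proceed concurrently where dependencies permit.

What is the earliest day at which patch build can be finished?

The design doc waits on its own release at day 2, so it starts at day 2 and finishes at 2 + 12 = day 14.
Internal playtest waits on the design doc (finishes day 14, plus 1-day gap → day 15), so it starts at day 15 and finishes at 15 + 11 = day 26.
Level scripting cannot begin until the design doc (finishes day 14). It runs from day 14 to 14 + 12 = day 26.
For patch build: level scripting (finishes day 26); internal playtest (finishes day 26). Taking the maximum gives a start of day 26, and it finishes at 26 + 10 = day 36.

36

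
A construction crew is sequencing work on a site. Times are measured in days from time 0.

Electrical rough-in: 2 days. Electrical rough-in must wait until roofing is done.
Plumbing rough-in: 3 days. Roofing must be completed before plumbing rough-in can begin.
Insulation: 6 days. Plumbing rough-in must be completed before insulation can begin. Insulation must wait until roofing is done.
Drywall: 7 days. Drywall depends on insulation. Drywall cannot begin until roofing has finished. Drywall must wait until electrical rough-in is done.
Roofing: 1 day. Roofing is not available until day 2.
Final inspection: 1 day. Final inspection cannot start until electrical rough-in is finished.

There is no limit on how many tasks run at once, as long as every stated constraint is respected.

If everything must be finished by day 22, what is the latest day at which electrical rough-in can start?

13

Drywall has no dependents, so it just needs to finish by day 22. Starting by 22 − 7 = day 15 achieves that.
Final inspection has no dependents, so it just needs to finish by day 22. Starting by 22 − 1 = day 21 achieves that.
Electrical rough-in has several dependents: drywall (must start by day 15); final inspection (must start by day 21). The earliest of those limits is day 15, so electrical rough-in must start by 15 − 2 = day 13.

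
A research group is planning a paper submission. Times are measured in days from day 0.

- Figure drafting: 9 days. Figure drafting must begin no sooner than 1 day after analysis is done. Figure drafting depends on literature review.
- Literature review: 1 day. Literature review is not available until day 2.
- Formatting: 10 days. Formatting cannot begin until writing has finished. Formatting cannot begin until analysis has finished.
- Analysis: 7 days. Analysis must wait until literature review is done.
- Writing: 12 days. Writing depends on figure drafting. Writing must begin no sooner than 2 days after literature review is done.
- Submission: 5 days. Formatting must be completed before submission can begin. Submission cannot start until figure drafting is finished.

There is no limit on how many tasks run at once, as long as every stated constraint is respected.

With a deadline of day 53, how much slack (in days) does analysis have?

6

Literature review cannot begin until its own release at day 2. It runs from day 2 to 2 + 1 = day 3.
Analysis cannot begin until literature review (finishes day 3). It runs from day 3 to 3 + 7 = day 10.

Working backward from the deadline:
Submission must finish by day 53; it takes 5 days, so it must start by 53 − 5 = day 48.
Since submission (must start by day 48) depends on it, formatting must finish by day 48. Backing off its 10-day duration gives a latest start of day 38.
Writing feeds into formatting (must start by day 38); so writing must finish by day 38 and therefore start by day 26.
Figure drafting has several dependents: writing (must start by day 26); submission (must start by day 48). The earliest of those limits is day 26, so figure drafting must start by 26 − 9 = day 17.
Analysis feeds figure drafting (must start by day 17, minus 1-day gap → day 16); formatting (must start by day 38). Taking the minimum, analysis must finish by day 16 and start by 16 − 7 = day 9.
So analysis can start as early as day 3 and as late as day 9, giving 9 − 3 = 6 days of slack.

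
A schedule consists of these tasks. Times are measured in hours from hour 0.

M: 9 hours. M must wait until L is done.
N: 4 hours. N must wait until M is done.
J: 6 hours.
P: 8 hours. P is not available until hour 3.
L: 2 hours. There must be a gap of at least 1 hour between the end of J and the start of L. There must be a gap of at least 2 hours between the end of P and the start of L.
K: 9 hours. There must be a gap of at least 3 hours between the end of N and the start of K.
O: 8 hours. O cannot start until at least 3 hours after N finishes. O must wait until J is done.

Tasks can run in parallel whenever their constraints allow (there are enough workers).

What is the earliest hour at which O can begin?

P cannot begin until its own release at hour 3. It runs from hour 3 to 3 + 8 = hour 11.
Nothing blocks J, so it runs from hour 0 to hour 6.
For L: J (finishes hour 6, plus 1-hour gap → hour 7); P (finishes hour 11, plus 2-hour gap → hour 13). Taking the maximum gives a start of hour 13, and it finishes at 13 + 2 = hour 15.
M cannot begin until L (finishes hour 15). It runs from hour 15 to 15 + 9 = hour 24.
N cannot begin until M (finishes hour 24). It runs from hour 24 to 24 + 4 = hour 28.
O waits on N (finishes hour 28, plus 3-hour gap → hour 31); J (finishes hour 6). The latest of these is hour 31, which is the earliest O can start.

31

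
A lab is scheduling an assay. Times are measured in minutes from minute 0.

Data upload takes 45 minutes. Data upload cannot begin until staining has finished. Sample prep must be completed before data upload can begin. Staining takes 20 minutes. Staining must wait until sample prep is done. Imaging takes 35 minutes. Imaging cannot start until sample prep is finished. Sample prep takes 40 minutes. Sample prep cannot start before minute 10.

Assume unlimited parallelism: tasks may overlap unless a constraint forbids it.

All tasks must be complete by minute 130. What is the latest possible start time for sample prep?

To finish by minute 130, data upload (duration 45) must start no later than minute 85.
Since data upload (must start by minute 85) depends on it, staining must finish by minute 85. Backing off its 20-minute duration gives a latest start of minute 65.
Nothing follows imaging; the deadline of minute 130 is its only limit. It must start by 130 − 35 = minute 95.
For sample prep: staining (must start by minute 65); imaging (must start by minute 95); data upload (must start by minute 85). The most restrictive is minute 65; with a 40-minute duration, sample prep must start by minute 25.

25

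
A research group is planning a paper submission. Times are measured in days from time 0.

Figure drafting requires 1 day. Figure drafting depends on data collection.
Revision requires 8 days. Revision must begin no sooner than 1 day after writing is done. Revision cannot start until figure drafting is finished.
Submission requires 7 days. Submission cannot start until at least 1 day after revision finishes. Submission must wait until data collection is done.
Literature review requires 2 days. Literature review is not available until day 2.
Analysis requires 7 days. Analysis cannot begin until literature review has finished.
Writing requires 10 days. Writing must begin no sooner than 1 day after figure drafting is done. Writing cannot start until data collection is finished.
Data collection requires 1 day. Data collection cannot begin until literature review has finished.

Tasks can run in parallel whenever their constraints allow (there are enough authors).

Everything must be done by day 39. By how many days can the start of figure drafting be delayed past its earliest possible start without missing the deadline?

5

After its own release at day 2, literature review can start at day 2 and finishes at day 4.
Data collection cannot begin until literature review (finishes day 4). It runs from day 4 to 4 + 1 = day 5.
Figure drafting cannot begin until data collection (finishes day 5). It runs from day 5 to 5 + 1 = day 6.

Working backward from the deadline:
Nothing follows submission; the deadline of day 39 is its only limit. It must start by 39 − 7 = day 32.
Since submission (must start by day 32, minus 1-day gap → day 31) depends on it, revision must finish by day 31. Backing off its 8-day duration gives a latest start of day 23.
Writing has to be done before revision (must start by day 23, minus 1-day gap → day 22). That means finishing by day 22, i.e. starting by 22 − 10 = day 12.
Figure drafting has several dependents: writing (must start by day 12, minus 1-day gap → day 11); revision (must start by day 23). The earliest of those limits is day 11, so figure drafting must start by 11 − 1 = day 10.
So figure drafting can start as early as day 5 and as late as day 10, giving 10 − 5 = 5 days of slack.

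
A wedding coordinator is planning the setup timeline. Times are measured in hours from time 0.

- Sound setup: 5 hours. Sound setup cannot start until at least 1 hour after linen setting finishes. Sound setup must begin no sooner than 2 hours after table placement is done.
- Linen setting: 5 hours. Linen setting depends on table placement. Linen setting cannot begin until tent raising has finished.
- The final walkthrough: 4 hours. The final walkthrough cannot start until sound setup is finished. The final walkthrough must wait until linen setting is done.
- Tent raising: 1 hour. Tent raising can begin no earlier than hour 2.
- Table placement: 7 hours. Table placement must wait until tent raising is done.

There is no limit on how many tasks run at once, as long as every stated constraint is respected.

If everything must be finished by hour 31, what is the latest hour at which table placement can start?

The final walkthrough must finish by hour 31; it takes 4 hours, so it must start by 31 − 4 = hour 27.
Since the final walkthrough (must start by hour 27) depends on it, sound setup must finish by hour 27. Backing off its 5-hour duration gives a latest start of hour 22.
Linen setting feeds sound setup (must start by hour 22, minus 1-hour gap → hour 21); the final walkthrough (must start by hour 27). Taking the minimum, linen setting must finish by hour 21 and start by 21 − 5 = hour 16.
Table placement has several dependents: linen setting (must start by hour 16); sound setup (must start by hour 22, minus 2-hour gap → hour 20). The earliest of those limits is hour 16, so table placement must start by 16 − 7 = hour 9.

9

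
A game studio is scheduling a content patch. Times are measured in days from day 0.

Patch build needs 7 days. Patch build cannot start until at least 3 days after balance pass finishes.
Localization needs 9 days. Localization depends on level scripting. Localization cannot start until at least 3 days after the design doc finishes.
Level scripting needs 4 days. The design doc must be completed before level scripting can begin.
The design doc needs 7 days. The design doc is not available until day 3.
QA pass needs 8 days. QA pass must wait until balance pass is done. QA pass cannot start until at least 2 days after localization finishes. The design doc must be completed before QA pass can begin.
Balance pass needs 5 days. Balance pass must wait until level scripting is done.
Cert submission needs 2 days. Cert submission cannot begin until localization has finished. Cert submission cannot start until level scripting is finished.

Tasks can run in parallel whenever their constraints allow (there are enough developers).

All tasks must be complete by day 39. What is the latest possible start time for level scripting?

16

QA pass must finish by day 39; it takes 8 days, so it must start by 39 − 8 = day 31.
Patch build has no dependents, so it just needs to finish by day 39. Starting by 39 − 7 = day 32 achieves that.
For balance pass: QA pass (must start by day 31); patch build (must start by day 32, minus 3-day gap → day 29). The most restrictive is day 29; with a 5-day duration, balance pass must start by day 24.
To finish by day 39, cert submission (duration 2) must start no later than day 37.
Localization has several dependents: QA pass (must start by day 31, minus 2-day gap → day 29); cert submission (must start by day 37). The earliest of those limits is day 29, so localization must start by 29 − 9 = day 20.
Level scripting must finish in time for balance pass (must start by day 24); localization (must start by day 20); cert submission (must start by day 37). The tightest is day 20, so level scripting must start by 20 − 4 = day 16.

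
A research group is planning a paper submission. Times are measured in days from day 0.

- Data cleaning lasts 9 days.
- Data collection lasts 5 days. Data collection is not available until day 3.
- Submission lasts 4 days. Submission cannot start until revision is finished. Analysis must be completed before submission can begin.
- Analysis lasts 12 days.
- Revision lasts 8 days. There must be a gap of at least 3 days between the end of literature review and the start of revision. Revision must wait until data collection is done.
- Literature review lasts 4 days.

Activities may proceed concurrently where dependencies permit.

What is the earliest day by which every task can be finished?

Analysis has no prerequisites, so it starts at day 0 and finishes at day 12.
Data cleaning can start immediately at day 0; it finishes at day 9.
Data collection waits on its own release at day 3, so it starts at day 3 and finishes at 3 + 5 = day 8.
Literature review can start immediately at day 0; it finishes at day 4.
Revision cannot start until literature review (finishes day 4, plus 3-day gap → day 7); data collection (finishes day 8). The controlling bound is day 8, so revision finishes at 8 + 8 = day 16.
Submission has to wait for revision (finishes day 16); analysis (finishes day 12). The latest of these is day 16, so submission runs day 16 to 16 + 4 = day 20.
All tasks are finished once the last one completes. Finish times: Literature review at 4, Data collection at 8, Data cleaning at 9, Analysis at 12, Revision at 16, Submission at 20. The latest is day 20.

20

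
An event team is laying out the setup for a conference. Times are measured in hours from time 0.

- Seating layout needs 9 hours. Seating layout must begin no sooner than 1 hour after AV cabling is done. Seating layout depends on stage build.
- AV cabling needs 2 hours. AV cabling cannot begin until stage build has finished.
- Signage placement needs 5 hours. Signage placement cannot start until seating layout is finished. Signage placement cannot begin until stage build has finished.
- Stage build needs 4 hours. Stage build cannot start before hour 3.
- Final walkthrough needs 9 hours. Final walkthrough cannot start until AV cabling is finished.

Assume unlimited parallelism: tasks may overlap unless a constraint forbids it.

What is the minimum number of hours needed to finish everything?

24

Stage build waits on its own release at hour 3, so it starts at hour 3 and finishes at 3 + 4 = hour 7.
After stage build (finishes hour 7), AV cabling can start at hour 7 and finishes at hour 9.
Final walkthrough cannot begin until AV cabling (finishes hour 9). It runs from hour 9 to 9 + 9 = hour 18.
Seating layout cannot start until AV cabling (finishes hour 9, plus 1-hour gap → hour 10); stage build (finishes hour 7). The controlling bound is hour 10, so seating layout finishes at 10 + 9 = hour 19.
Signage placement has to wait for seating layout (finishes hour 19); stage build (finishes hour 7). The latest of these is hour 19, so signage placement runs hour 19 to 19 + 5 = hour 24.
All tasks are finished once the last one completes. Finish times: Stage build at 7, AV cabling at 9, Seating layout at 19, Signage placement at 24, Final walkthrough at 18. The latest is hour 24.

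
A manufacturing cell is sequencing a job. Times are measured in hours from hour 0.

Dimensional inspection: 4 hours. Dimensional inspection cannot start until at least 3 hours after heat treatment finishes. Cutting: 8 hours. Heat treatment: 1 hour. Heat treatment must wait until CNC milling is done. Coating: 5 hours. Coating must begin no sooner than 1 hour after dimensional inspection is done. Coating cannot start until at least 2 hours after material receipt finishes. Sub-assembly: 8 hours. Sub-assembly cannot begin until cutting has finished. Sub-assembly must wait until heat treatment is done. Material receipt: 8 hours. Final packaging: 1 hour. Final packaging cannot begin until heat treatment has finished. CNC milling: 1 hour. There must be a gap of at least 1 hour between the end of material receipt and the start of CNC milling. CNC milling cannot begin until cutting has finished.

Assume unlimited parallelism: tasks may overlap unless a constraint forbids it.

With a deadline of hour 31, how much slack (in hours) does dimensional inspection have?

Cutting can start immediately at hour 0; it finishes at hour 8.
Material receipt has no prerequisites, so it starts at hour 0 and finishes at hour 8.
CNC milling cannot start until material receipt (finishes hour 8, plus 1-hour gap → hour 9); cutting (finishes hour 8). The controlling bound is hour 9, so CNC milling finishes at 9 + 1 = hour 10.
Heat treatment cannot begin until CNC milling (finishes hour 10). It runs from hour 10 to 10 + 1 = hour 11.
After heat treatment (finishes hour 11, plus 3-hour gap → hour 14), dimensional inspection can start at hour 14 and finishes at hour 18.

Working backward from the deadline:
To finish by hour 31, coating (duration 5) must start no later than hour 26.
Dimensional inspection has to be done before coating (must start by hour 26, minus 1-hour gap → hour 25). That means finishing by hour 25, i.e. starting by 25 − 4 = hour 21.
So dimensional inspection can start as early as hour 14 and as late as hour 21, giving 21 − 14 = 7 hours of slack.

7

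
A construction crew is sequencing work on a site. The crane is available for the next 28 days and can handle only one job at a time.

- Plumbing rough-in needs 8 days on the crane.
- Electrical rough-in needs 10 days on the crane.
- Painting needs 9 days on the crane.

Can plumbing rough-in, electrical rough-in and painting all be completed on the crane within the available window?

Running back to back, the jobs need 8 + 10 + 9 = 27 days on the crane.
Since 27 ≤ 28, they fit within the window.

Yes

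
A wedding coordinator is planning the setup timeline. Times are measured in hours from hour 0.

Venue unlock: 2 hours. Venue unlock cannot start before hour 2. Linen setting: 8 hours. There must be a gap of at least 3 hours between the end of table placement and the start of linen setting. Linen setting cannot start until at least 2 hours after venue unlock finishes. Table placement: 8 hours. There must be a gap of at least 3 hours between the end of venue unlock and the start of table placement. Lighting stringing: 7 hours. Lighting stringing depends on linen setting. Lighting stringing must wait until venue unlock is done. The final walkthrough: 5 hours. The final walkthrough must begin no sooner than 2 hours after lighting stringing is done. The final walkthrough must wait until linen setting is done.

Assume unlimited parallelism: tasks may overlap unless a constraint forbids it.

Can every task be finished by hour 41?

Yes

Venue unlock waits on its own release at hour 2, so it starts at hour 2 and finishes at 2 + 2 = hour 4.
Table placement waits on venue unlock (finishes hour 4, plus 3-hour gap → hour 7), so it starts at hour 7 and finishes at 7 + 8 = hour 15.
For linen setting: table placement (finishes hour 15, plus 3-hour gap → hour 18); venue unlock (finishes hour 4, plus 2-hour gap → hour 6). Taking the maximum gives a start of hour 18, and it finishes at 18 + 8 = hour 26.
Lighting stringing has to wait for linen setting (finishes hour 26); venue unlock (finishes hour 4). The latest of these is hour 26, so lighting stringing runs hour 26 to 26 + 7 = hour 33.
The final walkthrough cannot start until lighting stringing (finishes hour 33, plus 2-hour gap → hour 35); linen setting (finishes hour 26). The controlling bound is hour 35, so the final walkthrough finishes at 35 + 5 = hour 40.
Every task is finished by hour 40, which is no later than the deadline of 41, so the schedule is feasible.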